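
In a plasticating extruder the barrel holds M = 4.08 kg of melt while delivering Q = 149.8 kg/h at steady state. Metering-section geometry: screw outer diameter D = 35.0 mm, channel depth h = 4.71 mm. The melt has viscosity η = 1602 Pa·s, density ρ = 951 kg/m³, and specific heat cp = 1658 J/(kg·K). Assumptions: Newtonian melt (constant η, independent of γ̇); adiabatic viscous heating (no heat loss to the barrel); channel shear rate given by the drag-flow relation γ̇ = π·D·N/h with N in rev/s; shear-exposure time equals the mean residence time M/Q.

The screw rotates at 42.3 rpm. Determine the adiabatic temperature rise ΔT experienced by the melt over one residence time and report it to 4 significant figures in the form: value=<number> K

Q_s = Q / 3600 = 149.8 / 3600 = 0.0416111 kg/s
t_res = M / Q_s = 4.08 / 0.0416111 = 98.0507 s
Geometry in metres: D = 35.0 mm → 0.035 m, h = 4.71 mm → 0.00471 m; screw speed N = 42.3 rpm = 0.705 rev/s
Shear rate: γ̇ = πDN/h = π·0.035·0.705/0.00471 = 16.4583 s⁻¹
ΔT = η·γ̇²·t_res/(ρ·cp) = [1602 × 16.4583² × 98.0507] / [951 × 1658] = 26.9849 K

value=26.98 K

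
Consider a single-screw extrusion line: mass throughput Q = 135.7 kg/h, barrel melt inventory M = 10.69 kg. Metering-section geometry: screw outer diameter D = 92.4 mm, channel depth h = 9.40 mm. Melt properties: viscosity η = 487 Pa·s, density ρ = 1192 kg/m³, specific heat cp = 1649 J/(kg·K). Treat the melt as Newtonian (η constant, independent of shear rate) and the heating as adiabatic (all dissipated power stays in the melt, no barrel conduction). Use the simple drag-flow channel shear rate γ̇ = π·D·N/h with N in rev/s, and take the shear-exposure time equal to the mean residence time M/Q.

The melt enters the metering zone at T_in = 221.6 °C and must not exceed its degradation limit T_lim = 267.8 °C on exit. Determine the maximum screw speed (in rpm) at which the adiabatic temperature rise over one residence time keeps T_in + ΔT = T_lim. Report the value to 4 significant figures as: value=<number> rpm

value=49.82 rpm

Convert throughput: Q = 135.7 kg/h = 135.7/3600 = 0.0376944 kg/s
t_res = M / Q_s = 10.69 / 0.0376944 = 283.596 s
D = 92.4 mm = 0.0924 m;  h = 9.40 mm = 0.0094 m
ΔT_a = T_lim − T_in = 267.8 °C − 221.6 °C = 46.2 K
Invert ΔT = ηγ̇²t_res/(ρcp) for γ̇: γ̇_max² = ΔT_a ρ cp / (η t_res) = 46.2·1192·1649 / (487·283.596) = 657.521 s⁻²
γ̇_max = sqrt(657.521) = 25.6422 s⁻¹
N_max = γ̇_max h / (πD) = 25.6422·0.0094/(π·0.0924) = 0.830349 rev/s → ×60 = 49.821 rpm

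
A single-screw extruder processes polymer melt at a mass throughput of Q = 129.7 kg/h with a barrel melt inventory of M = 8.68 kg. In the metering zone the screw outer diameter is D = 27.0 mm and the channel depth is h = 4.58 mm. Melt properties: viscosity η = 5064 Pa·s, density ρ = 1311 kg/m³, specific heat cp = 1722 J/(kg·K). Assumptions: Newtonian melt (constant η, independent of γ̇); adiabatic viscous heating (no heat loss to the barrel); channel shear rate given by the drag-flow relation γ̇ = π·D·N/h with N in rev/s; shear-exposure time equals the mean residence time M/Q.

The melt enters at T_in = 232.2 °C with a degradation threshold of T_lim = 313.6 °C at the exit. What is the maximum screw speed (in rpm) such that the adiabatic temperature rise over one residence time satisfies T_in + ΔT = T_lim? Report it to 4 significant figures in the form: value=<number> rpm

Q_s = Q / 3600 = 129.7 / 3600 = 0.0360278 kg/s
Mean residence time: t_res = M/Q_s = 8.68 kg / 0.0360278 kg/s = 240.925 s
Convert to metres: D = 0.027 m, h = 0.00458 m
ΔT_a = T_lim − T_in = 313.6 °C − 232.2 °C = 81.4 K
Invert ΔT = ηγ̇²t_res/(ρcp) for γ̇: γ̇_max² = ΔT_a ρ cp / (η t_res) = 81.4·1311·1722 / (5064·240.925) = 150.621 s⁻²
γ̇_max = √150.621 = 12.2728 s⁻¹
N_max = γ̇_max·h / (π·D) = 12.2728 · 0.00458 / (π · 0.027) = 0.662665 rev/s = 39.7599 rpm

value=39.76 rpm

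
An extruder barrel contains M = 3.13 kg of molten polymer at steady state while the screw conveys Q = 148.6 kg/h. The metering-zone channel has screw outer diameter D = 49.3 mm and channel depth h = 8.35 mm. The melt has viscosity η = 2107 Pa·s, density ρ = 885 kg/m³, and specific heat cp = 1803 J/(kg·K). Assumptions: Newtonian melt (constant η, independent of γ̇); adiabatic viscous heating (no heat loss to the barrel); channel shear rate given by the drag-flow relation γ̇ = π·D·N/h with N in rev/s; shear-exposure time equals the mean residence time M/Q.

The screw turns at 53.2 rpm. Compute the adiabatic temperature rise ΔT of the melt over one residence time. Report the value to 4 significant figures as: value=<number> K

value=27.08 K

Q_s = Q / 3600 = 148.6 / 3600 = 0.0412778 kg/s
t_res = M / Q_s = 3.13 / 0.0412778 = 75.8277 s
Convert to SI: D = 0.0493 m, h = 0.00835 m, N = 53.2/60 = 0.886667 rev/s
Shear rate: γ̇ = πDN/h = π·0.0493·0.886667/0.00835 = 16.4464 s⁻¹
ΔT = η·γ̇²·t_res/(ρ·cp) = [2107 × 16.4464² × 75.8277] / [885 × 1803] = 27.0829 K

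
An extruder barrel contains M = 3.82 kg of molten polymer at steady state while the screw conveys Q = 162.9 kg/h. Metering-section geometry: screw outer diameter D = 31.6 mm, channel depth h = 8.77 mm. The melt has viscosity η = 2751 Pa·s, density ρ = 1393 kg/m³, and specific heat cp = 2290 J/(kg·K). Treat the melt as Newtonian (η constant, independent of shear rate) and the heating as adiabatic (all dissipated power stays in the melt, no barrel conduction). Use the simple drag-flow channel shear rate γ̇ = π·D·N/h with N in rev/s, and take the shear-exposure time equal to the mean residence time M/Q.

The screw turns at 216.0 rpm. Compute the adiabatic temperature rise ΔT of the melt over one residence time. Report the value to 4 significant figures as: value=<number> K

value=120.9 K

Q_s = Q / 3600 = 162.9 / 3600 = 0.04525 kg/s
Mean residence time: t_res = M/Q_s = 3.82 kg / 0.04525 kg/s = 84.4199 s
Convert to SI: D = 0.0316 m, h = 0.00877 m, N = 216.0/60 = 3.6 rev/s
γ̇ = π·D·N / h = π · 0.0316 · 3.6 / 0.00877 = 40.7511 s⁻¹
ΔT = η·γ̇²·t_res/(ρ·cp) = [2751 × 40.7511² × 84.4199] / [1393 × 2290] = 120.901 K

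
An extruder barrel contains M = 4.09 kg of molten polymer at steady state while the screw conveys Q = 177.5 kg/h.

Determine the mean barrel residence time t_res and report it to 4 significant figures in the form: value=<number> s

value=82.95 s

Convert throughput: Q = 177.5 kg/h = 177.5/3600 = 0.0493056 kg/s
t_res = M / Q_s = 4.09 / 0.0493056 = 82.9521 s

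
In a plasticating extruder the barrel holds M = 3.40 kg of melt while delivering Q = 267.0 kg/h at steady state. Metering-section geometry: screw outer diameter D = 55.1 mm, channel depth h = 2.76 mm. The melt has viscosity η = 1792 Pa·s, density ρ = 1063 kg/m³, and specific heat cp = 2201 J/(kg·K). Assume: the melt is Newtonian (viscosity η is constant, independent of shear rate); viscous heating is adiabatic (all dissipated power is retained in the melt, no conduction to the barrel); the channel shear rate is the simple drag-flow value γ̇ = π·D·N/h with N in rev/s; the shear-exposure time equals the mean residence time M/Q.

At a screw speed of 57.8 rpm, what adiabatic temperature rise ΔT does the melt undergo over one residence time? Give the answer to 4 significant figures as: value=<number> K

value=128.2 K

Throughput in SI: Q_s = 267.0 kg/h ÷ 3600 s/h = 0.0741667 kg/s
t_res = M / Q_s = 3.40 / 0.0741667 = 45.8427 s
D = 55.1 mm = 0.0551 m;  h = 2.76 mm = 0.00276 m;  N = 57.8 rpm / 60 = 0.963333 rev/s
γ̇ = π·D·N / h = π · 0.0551 · 0.963333 / 0.00276 = 60.4184 s⁻¹
ΔT = η·γ̇²·t_res / (ρ·cp) = 1792 · (60.4184)² · 45.8427 / (1063 · 2201) = 128.172 K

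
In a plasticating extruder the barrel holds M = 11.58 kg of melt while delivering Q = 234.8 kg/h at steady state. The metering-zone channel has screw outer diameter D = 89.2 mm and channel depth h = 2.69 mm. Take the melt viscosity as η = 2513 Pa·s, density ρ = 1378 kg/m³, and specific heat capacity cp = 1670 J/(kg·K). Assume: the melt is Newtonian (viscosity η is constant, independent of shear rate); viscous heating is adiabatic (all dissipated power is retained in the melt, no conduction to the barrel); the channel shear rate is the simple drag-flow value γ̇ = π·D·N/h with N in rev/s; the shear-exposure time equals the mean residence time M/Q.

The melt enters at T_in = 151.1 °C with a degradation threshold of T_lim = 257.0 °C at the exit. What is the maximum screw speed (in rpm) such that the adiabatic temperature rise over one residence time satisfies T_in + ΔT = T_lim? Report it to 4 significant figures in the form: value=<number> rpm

Q_s = Q / 3600 = 234.8 / 3600 = 0.0652222 kg/s
t_res = M / Q_s = 11.58 ÷ 0.0652222 = 177.547 s
Convert to metres: D = 0.0892 m, h = 0.00269 m
Allowable rise: ΔT_a = T_lim − T_in = 257.0 − 151.1 = 105.9 K
γ̇_max² = ΔT_a·ρ·cp / (η·t_res) = [105.9 × 1378 × 1670] / [2513 × 177.547] = 546.206 s⁻²
Take the square root: γ̇_max = √(546.206) = 23.371 s⁻¹
Solve γ̇ = πDN/h for N: N_max = γ̇_max·h/(π·D) = 23.371 × 0.00269 / (π × 0.0892) = 0.224345 rev/s = 13.4607 rpm

value=13.46 rpm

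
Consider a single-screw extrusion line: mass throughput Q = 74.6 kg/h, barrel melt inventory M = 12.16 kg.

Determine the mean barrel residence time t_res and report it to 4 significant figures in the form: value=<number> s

value=586.8 s

Convert throughput: Q = 74.6 kg/h = 74.6/3600 = 0.0207222 kg/s
t_res = M / Q_s = 12.16 ÷ 0.0207222 = 586.81 s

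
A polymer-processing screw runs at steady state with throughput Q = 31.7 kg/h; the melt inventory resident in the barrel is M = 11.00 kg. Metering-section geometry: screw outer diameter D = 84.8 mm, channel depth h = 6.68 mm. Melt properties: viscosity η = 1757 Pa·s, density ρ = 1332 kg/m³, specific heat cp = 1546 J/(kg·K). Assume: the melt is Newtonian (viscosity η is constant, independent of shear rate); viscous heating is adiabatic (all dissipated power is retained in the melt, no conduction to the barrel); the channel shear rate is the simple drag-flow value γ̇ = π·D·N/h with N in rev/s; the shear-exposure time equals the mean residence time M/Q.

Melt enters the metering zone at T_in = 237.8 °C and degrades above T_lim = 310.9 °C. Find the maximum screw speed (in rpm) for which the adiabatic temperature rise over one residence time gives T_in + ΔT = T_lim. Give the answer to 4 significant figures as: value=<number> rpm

value=12.46 rpm

Convert throughput: Q = 31.7 kg/h = 31.7/3600 = 0.00880556 kg/s
Mean residence time: t_res = M/Q_s = 11.00 kg / 0.00880556 kg/s = 1249.21 s
Convert to metres: D = 0.0848 m, h = 0.00668 m
ΔT_a = T_lim − T_in = 310.9 − 237.8 = 73.1 K
γ̇_max² = ΔT_a·ρ·cp / (η·t_res) = [73.1 × 1332 × 1546] / [1757 × 1249.21] = 68.5841 s⁻²
γ̇_max = √68.5841 = 8.28155 s⁻¹
Solve γ̇ = πDN/h for N: N_max = γ̇_max·h/(π·D) = 8.28155 × 0.00668 / (π × 0.0848) = 0.207655 rev/s = 12.4593 rpm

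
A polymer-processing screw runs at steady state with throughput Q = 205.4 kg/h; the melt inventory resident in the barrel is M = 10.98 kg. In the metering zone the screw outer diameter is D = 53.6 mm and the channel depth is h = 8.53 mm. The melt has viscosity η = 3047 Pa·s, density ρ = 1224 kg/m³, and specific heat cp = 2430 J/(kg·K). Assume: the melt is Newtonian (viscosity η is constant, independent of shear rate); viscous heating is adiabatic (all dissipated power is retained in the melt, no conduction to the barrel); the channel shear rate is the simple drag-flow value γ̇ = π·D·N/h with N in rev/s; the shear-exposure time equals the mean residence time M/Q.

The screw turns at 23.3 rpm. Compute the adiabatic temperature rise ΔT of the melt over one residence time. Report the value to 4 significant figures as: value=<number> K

Throughput in SI: Q_s = 205.4 kg/h ÷ 3600 s/h = 0.0570556 kg/s
Mean residence time: t_res = M/Q_s = 10.98 kg / 0.0570556 kg/s = 192.444 s
Convert to SI: D = 0.0536 m, h = 0.00853 m, N = 23.3/60 = 0.388333 rev/s
Shear rate: γ̇ = πDN/h = π·0.0536·0.388333/0.00853 = 7.66603 s⁻¹
ΔT = η·γ̇²·t_res/(ρ·cp) = [3047 × 7.66603² × 192.444] / [1224 × 2430] = 11.5859 K

value=11.59 K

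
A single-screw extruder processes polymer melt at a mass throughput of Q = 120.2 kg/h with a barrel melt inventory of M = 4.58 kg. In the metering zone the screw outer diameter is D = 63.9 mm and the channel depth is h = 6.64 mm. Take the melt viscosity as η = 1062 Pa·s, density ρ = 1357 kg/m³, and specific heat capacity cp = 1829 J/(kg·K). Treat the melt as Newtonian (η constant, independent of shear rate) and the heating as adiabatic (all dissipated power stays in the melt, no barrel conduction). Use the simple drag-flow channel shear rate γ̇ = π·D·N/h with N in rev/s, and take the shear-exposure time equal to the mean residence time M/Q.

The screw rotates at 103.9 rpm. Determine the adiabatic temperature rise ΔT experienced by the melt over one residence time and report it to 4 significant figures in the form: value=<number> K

Throughput in SI: Q_s = 120.2 kg/h ÷ 3600 s/h = 0.0333889 kg/s
Mean residence time: t_res = M/Q_s = 4.58 kg / 0.0333889 kg/s = 137.171 s
Convert to SI: D = 0.0639 m, h = 0.00664 m, N = 103.9/60 = 1.73167 rev/s
Shear rate: γ̇ = πDN/h = π·0.0639·1.73167/0.00664 = 52.3536 s⁻¹
Adiabatic rise: ΔT = η γ̇² t_res / (ρ cp) = 1062·(52.3536)²·137.171 / (1357·1829) = 160.875 K

value=160.9 K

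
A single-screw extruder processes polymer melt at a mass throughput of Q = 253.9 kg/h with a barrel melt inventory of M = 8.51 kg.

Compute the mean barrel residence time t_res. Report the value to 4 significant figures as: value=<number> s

Q_s = Q / 3600 = 253.9 / 3600 = 0.0705278 kg/s
t_res = M / Q_s = 8.51 ÷ 0.0705278 = 120.662 s

value=120.7 s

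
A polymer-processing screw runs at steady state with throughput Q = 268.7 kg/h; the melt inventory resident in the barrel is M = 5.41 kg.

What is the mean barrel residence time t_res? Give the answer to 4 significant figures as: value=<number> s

value=72.48 s

Convert throughput: Q = 268.7 kg/h = 268.7/3600 = 0.0746389 kg/s
t_res = M / Q_s = 5.41 / 0.0746389 = 72.4823 s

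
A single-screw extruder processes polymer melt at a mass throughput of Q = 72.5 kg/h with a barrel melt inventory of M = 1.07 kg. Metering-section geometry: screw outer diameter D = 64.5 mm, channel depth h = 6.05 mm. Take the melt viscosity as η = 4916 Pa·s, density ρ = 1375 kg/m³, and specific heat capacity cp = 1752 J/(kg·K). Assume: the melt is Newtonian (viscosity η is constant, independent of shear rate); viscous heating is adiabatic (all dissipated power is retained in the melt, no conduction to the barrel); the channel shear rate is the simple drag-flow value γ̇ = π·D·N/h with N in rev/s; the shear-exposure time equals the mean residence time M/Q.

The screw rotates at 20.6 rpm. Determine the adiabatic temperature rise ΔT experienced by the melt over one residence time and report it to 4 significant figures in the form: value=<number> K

Throughput in SI: Q_s = 72.5 kg/h ÷ 3600 s/h = 0.0201389 kg/s
Mean residence time: t_res = M/Q_s = 1.07 kg / 0.0201389 kg/s = 53.131 s
Convert to SI: D = 0.0645 m, h = 0.00605 m, N = 20.6/60 = 0.343333 rev/s
γ̇ = π D N / h = (π)(0.0645)(0.343333) / 0.00605 = 11.4993 s⁻¹
ΔT = η·γ̇²·t_res/(ρ·cp) = [4916 × 11.4993² × 53.131] / [1375 × 1752] = 14.3372 K

value=14.34 K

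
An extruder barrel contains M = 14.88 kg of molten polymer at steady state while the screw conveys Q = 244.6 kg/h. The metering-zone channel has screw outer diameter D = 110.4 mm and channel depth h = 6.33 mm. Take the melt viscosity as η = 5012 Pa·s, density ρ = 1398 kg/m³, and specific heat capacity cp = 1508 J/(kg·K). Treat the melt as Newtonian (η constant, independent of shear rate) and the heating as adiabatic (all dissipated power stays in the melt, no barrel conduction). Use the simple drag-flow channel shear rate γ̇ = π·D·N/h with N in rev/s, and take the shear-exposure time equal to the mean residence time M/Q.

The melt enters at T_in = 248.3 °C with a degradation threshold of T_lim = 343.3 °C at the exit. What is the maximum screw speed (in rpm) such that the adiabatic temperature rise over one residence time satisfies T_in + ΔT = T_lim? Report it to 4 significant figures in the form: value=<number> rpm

Q_s = Q / 3600 = 244.6 / 3600 = 0.0679444 kg/s
t_res = M / Q_s = 14.88 ÷ 0.0679444 = 219.002 s
D = 110.4 mm = 0.1104 m;  h = 6.33 mm = 0.00633 m
Allowable rise: ΔT_a = T_lim − T_in = 343.3 − 248.3 = 95 K
γ̇_max² = ΔT_a·ρ·cp/(η·t_res) = 95·1398·1508/(5012·219.002) = 182.462 s⁻²
γ̇_max = sqrt(182.462) = 13.5078 s⁻¹
N_max = γ̇_max·h / (π·D) = 13.5078 · 0.00633 / (π · 0.1104) = 0.246531 rev/s = 14.7918 rpm

value=14.79 rpm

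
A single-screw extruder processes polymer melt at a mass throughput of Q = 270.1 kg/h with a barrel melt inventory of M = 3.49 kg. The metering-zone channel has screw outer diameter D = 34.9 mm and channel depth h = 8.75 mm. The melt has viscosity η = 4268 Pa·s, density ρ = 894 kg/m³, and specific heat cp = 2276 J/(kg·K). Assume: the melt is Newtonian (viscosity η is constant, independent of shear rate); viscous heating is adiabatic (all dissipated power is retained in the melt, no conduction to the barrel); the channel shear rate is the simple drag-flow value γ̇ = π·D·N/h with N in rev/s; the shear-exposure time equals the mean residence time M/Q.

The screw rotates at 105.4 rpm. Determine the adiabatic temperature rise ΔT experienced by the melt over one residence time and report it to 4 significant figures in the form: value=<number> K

value=47.27 K

Throughput in SI: Q_s = 270.1 kg/h ÷ 3600 s/h = 0.0750278 kg/s
t_res = M / Q_s = 3.49 ÷ 0.0750278 = 46.5161 s
D = 34.9 mm = 0.0349 m;  h = 8.75 mm = 0.00875 m;  N = 105.4 rpm / 60 = 1.75667 rev/s
Shear rate: γ̇ = πDN/h = π·0.0349·1.75667/0.00875 = 22.0119 s⁻¹
Adiabatic rise: ΔT = η γ̇² t_res / (ρ cp) = 4268·(22.0119)²·46.5161 / (894·2276) = 47.275 K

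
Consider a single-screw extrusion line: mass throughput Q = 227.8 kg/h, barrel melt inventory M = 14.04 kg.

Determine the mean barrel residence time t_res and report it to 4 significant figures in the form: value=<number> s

Throughput in SI: Q_s = 227.8 kg/h ÷ 3600 s/h = 0.0632778 kg/s
t_res = M / Q_s = 14.04 ÷ 0.0632778 = 221.879 s

value=221.9 s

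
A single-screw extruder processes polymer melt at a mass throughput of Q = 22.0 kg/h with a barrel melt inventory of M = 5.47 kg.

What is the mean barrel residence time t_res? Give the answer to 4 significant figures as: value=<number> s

Convert throughput: Q = 22.0 kg/h = 22.0/3600 = 0.00611111 kg/s
t_res = M / Q_s = 5.47 / 0.00611111 = 895.091 s

value=895.1 s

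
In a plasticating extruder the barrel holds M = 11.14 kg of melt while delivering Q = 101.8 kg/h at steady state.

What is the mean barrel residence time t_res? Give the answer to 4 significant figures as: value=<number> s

Q_s = Q / 3600 = 101.8 / 3600 = 0.0282778 kg/s
t_res = M / Q_s = 11.14 / 0.0282778 = 393.949 s

value=393.9 s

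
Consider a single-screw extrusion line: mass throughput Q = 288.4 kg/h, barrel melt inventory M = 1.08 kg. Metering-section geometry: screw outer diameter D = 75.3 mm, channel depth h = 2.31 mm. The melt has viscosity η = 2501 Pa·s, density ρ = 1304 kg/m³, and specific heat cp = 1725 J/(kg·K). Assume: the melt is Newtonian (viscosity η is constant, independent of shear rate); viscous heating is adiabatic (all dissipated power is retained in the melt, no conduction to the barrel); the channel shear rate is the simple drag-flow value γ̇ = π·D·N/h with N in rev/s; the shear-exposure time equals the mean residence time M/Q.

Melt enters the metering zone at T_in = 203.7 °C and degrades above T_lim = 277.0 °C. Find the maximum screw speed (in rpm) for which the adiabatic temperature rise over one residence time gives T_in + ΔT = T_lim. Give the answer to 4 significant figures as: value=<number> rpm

Throughput in SI: Q_s = 288.4 kg/h ÷ 3600 s/h = 0.0801111 kg/s
t_res = M / Q_s = 1.08 ÷ 0.0801111 = 13.4813 s
Convert to metres: D = 0.0753 m, h = 0.00231 m
Allowable rise: ΔT_a = T_lim − T_in = 277.0 − 203.7 = 73.3 K
Invert ΔT = ηγ̇²t_res/(ρcp) for γ̇: γ̇_max² = ΔT_a ρ cp / (η t_res) = 73.3·1304·1725 / (2501·13.4813) = 4890.19 s⁻²
γ̇_max = sqrt(4890.19) = 69.9299 s⁻¹
N_max = γ̇_max·h / (π·D) = 69.9299 · 0.00231 / (π · 0.0753) = 0.682858 rev/s = 40.9715 rpm

value=40.97 rpm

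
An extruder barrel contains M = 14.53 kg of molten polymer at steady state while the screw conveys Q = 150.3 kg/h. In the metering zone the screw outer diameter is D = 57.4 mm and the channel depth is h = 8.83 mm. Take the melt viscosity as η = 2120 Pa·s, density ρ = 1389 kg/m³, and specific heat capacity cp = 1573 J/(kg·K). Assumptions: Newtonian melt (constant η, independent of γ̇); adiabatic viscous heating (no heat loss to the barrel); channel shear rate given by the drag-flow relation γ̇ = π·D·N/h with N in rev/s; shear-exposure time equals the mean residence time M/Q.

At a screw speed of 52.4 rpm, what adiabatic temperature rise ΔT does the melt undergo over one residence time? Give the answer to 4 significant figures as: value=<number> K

Convert throughput: Q = 150.3 kg/h = 150.3/3600 = 0.04175 kg/s
t_res = M / Q_s = 14.53 / 0.04175 = 348.024 s
Convert to SI: D = 0.0574 m, h = 0.00883 m, N = 52.4/60 = 0.873333 rev/s
γ̇ = π D N / h = (π)(0.0574)(0.873333) / 0.00883 = 17.8353 s⁻¹
ΔT = η·γ̇²·t_res / (ρ·cp) = 2120 · (17.8353)² · 348.024 / (1389 · 1573) = 107.418 K

value=107.4 K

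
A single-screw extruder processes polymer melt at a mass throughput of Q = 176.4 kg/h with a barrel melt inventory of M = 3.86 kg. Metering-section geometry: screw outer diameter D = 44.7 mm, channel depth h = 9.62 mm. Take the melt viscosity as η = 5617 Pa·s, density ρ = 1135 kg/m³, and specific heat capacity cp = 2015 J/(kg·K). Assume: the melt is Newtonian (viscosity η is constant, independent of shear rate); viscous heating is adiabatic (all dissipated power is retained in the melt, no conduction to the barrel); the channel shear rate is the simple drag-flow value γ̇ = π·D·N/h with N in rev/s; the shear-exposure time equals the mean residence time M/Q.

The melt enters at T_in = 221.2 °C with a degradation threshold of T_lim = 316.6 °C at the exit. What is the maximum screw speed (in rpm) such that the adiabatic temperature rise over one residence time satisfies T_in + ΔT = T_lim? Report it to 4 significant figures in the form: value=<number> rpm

Throughput in SI: Q_s = 176.4 kg/h ÷ 3600 s/h = 0.049 kg/s
t_res = M / Q_s = 3.86 / 0.049 = 78.7755 s
D = 44.7 mm = 0.0447 m;  h = 9.62 mm = 0.00962 m
ΔT_a = T_lim − T_in = 316.6 − 221.2 = 95.4 K
γ̇_max² = ΔT_a·ρ·cp / (η·t_res) = [95.4 × 1135 × 2015] / [5617 × 78.7755] = 493.087 s⁻²
Take the square root: γ̇_max = √(493.087) = 22.2056 s⁻¹
N_max = γ̇_max·h / (π·D) = 22.2056 · 0.00962 / (π · 0.0447) = 1.52118 rev/s = 91.2706 rpm

value=91.27 rpm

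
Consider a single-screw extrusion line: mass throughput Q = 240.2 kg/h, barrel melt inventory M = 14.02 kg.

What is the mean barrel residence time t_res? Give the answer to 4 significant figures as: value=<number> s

value=210.1 s

Q_s = Q / 3600 = 240.2 / 3600 = 0.0667222 kg/s
t_res = M / Q_s = 14.02 ÷ 0.0667222 = 210.125 s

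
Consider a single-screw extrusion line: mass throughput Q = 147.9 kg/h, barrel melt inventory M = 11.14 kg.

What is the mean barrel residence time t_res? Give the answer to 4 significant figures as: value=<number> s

Throughput in SI: Q_s = 147.9 kg/h ÷ 3600 s/h = 0.0410833 kg/s
t_res = M / Q_s = 11.14 / 0.0410833 = 271.156 s

value=271.2 s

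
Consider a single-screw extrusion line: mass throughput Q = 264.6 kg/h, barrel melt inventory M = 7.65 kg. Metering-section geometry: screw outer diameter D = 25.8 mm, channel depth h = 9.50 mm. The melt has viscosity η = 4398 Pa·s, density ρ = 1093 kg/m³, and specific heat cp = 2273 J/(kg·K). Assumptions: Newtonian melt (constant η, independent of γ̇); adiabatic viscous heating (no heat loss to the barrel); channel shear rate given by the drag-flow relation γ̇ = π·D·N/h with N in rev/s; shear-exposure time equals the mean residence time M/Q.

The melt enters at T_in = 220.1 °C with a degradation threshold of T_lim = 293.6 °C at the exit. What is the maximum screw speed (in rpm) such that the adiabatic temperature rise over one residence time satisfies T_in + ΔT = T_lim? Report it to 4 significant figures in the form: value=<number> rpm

value=140.5 rpm

Throughput in SI: Q_s = 264.6 kg/h ÷ 3600 s/h = 0.0735 kg/s
t_res = M / Q_s = 7.65 / 0.0735 = 104.082 s
Convert to metres: D = 0.0258 m, h = 0.0095 m
Allowable rise: ΔT_a = T_lim − T_in = 293.6 − 220.1 = 73.5 K
γ̇_max² = ΔT_a·ρ·cp/(η·t_res) = 73.5·1093·2273/(4398·104.082) = 398.912 s⁻²
Take the square root: γ̇_max = √(398.912) = 19.9728 s⁻¹
Solve γ̇ = πDN/h for N: N_max = γ̇_max·h/(π·D) = 19.9728 × 0.0095 / (π × 0.0258) = 2.34095 rev/s = 140.457 rpm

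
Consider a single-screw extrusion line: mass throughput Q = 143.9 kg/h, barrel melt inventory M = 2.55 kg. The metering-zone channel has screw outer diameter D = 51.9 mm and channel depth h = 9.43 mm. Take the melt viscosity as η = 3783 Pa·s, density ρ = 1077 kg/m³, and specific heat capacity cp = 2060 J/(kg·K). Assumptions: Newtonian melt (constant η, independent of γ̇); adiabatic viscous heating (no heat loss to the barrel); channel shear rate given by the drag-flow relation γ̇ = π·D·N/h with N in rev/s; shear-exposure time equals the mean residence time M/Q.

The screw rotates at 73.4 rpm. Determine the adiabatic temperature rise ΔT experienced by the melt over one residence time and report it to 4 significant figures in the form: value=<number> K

Convert throughput: Q = 143.9 kg/h = 143.9/3600 = 0.0399722 kg/s
t_res = M / Q_s = 2.55 / 0.0399722 = 63.7943 s
Convert to SI: D = 0.0519 m, h = 0.00943 m, N = 73.4/60 = 1.22333 rev/s
γ̇ = π D N / h = (π)(0.0519)(1.22333) / 0.00943 = 21.1519 s⁻¹
ΔT = η·γ̇²·t_res / (ρ·cp) = 3783 · (21.1519)² · 63.7943 / (1077 · 2060) = 48.6672 K

value=48.67 K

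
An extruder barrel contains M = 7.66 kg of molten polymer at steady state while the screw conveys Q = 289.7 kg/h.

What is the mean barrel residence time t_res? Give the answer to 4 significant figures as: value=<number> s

Convert throughput: Q = 289.7 kg/h = 289.7/3600 = 0.0804722 kg/s
t_res = M / Q_s = 7.66 ÷ 0.0804722 = 95.1881 s

value=95.19 s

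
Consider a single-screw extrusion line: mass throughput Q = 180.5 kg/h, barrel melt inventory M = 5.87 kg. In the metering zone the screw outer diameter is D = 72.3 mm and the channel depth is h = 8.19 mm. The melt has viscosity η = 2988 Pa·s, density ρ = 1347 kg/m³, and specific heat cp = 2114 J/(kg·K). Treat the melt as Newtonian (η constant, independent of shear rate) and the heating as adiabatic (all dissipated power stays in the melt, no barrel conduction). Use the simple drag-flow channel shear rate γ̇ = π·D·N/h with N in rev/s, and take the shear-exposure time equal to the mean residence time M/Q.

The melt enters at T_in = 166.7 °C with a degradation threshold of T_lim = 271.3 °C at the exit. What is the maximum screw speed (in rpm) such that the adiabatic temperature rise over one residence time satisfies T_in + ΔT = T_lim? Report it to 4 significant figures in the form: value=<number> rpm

Q_s = Q / 3600 = 180.5 / 3600 = 0.0501389 kg/s
t_res = M / Q_s = 5.87 / 0.0501389 = 117.075 s
D = 72.3 mm = 0.0723 m;  h = 8.19 mm = 0.00819 m
Allowable rise: ΔT_a = T_lim − T_in = 271.3 − 166.7 = 104.6 K
Invert ΔT = ηγ̇²t_res/(ρcp) for γ̇: γ̇_max² = ΔT_a ρ cp / (η t_res) = 104.6·1347·2114 / (2988·117.075) = 851.452 s⁻²
Take the square root: γ̇_max = √(851.452) = 29.1797 s⁻¹
Solve γ̇ = πDN/h for N: N_max = γ̇_max·h/(π·D) = 29.1797 × 0.00819 / (π × 0.0723) = 1.05215 rev/s = 63.1287 rpm

value=63.13 rpm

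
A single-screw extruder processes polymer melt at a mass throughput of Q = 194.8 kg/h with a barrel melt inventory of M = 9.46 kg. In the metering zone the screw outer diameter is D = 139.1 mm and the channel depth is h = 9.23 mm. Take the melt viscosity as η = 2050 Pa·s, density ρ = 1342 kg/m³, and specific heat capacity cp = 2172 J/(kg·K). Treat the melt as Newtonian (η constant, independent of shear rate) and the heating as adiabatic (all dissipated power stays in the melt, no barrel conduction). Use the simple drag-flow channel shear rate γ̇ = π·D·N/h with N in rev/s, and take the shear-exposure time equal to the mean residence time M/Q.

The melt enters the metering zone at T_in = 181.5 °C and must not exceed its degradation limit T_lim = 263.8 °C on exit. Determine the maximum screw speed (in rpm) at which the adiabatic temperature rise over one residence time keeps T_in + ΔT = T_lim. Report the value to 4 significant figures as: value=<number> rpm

Q_s = Q / 3600 = 194.8 / 3600 = 0.0541111 kg/s
Mean residence time: t_res = M/Q_s = 9.46 kg / 0.0541111 kg/s = 174.825 s
D = 139.1 mm = 0.1391 m;  h = 9.23 mm = 0.00923 m
ΔT_a = T_lim − T_in = 263.8 − 181.5 = 82.3 K
γ̇_max² = ΔT_a·ρ·cp / (η·t_res) = [82.3 × 1342 × 2172] / [2050 × 174.825] = 669.351 s⁻²
γ̇_max = sqrt(669.351) = 25.8718 s⁻¹
N_max = γ̇_max h / (πD) = 25.8718·0.00923/(π·0.1391) = 0.546451 rev/s → ×60 = 32.7871 rpm

value=32.79 rpm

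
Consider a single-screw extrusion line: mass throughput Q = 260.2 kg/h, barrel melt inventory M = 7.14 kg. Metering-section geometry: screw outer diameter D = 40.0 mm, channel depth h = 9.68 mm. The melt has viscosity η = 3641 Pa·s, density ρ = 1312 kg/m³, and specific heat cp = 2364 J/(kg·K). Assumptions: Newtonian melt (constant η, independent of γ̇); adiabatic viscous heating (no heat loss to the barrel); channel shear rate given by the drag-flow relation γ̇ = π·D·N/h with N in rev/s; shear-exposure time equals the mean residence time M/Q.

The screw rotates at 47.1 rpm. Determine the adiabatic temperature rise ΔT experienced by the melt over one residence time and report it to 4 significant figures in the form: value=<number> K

value=12.04 K

Throughput in SI: Q_s = 260.2 kg/h ÷ 3600 s/h = 0.0722778 kg/s
t_res = M / Q_s = 7.14 ÷ 0.0722778 = 98.7855 s
Convert to SI: D = 0.04 m, h = 0.00968 m, N = 47.1/60 = 0.785 rev/s
γ̇ = π D N / h = (π)(0.04)(0.785) / 0.00968 = 10.1907 s⁻¹
ΔT = η·γ̇²·t_res/(ρ·cp) = [3641 × 10.1907² × 98.7855] / [1312 × 2364] = 12.0432 K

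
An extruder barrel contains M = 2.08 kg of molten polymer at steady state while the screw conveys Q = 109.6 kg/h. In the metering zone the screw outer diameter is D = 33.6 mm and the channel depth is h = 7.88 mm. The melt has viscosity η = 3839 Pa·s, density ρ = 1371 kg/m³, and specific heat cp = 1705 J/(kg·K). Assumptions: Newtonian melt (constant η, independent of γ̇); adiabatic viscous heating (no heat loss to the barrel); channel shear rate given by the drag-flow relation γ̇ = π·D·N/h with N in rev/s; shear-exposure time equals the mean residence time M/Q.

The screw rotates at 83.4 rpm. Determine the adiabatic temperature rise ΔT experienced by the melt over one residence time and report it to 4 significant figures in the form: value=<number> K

Throughput in SI: Q_s = 109.6 kg/h ÷ 3600 s/h = 0.0304444 kg/s
Mean residence time: t_res = M/Q_s = 2.08 kg / 0.0304444 kg/s = 68.3212 s
Convert to SI: D = 0.0336 m, h = 0.00788 m, N = 83.4/60 = 1.39 rev/s
γ̇ = π D N / h = (π)(0.0336)(1.39) / 0.00788 = 18.6199 s⁻¹
Adiabatic rise: ΔT = η γ̇² t_res / (ρ cp) = 3839·(18.6199)²·68.3212 / (1371·1705) = 38.9016 K

value=38.90 K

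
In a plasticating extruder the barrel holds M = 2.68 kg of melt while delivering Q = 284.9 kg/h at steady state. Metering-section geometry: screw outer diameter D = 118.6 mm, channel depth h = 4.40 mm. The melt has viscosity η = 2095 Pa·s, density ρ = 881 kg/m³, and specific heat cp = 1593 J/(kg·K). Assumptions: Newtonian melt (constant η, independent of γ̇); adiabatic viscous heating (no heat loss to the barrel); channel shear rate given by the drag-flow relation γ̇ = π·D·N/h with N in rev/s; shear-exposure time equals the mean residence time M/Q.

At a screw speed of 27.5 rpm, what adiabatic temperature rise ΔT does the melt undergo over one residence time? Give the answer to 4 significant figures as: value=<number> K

value=76.15 K

Q_s = Q / 3600 = 284.9 / 3600 = 0.0791389 kg/s
Mean residence time: t_res = M/Q_s = 2.68 kg / 0.0791389 kg/s = 33.8645 s
Geometry in metres: D = 118.6 mm → 0.1186 m, h = 4.40 mm → 0.0044 m; screw speed N = 27.5 rpm = 0.458333 rev/s
γ̇ = π D N / h = (π)(0.1186)(0.458333) / 0.0044 = 38.8118 s⁻¹
ΔT = η·γ̇²·t_res / (ρ·cp) = 2095 · (38.8118)² · 33.8645 / (881 · 1593) = 76.1489 K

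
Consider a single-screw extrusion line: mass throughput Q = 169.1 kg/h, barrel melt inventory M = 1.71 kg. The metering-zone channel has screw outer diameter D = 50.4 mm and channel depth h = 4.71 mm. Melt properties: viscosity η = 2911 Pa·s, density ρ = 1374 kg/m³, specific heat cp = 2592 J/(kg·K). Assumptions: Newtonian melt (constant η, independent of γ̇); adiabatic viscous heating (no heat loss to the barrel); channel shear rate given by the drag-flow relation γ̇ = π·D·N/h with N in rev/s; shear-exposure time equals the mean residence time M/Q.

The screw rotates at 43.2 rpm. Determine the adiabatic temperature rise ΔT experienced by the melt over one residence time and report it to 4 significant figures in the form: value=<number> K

Convert throughput: Q = 169.1 kg/h = 169.1/3600 = 0.0469722 kg/s
t_res = M / Q_s = 1.71 ÷ 0.0469722 = 36.4045 s
Geometry in metres: D = 50.4 mm → 0.0504 m, h = 4.71 mm → 0.00471 m; screw speed N = 43.2 rpm = 0.72 rev/s
γ̇ = π·D·N / h = π · 0.0504 · 0.72 / 0.00471 = 24.2043 s⁻¹
Adiabatic rise: ΔT = η γ̇² t_res / (ρ cp) = 2911·(24.2043)²·36.4045 / (1374·2592) = 17.4325 K

value=17.43 K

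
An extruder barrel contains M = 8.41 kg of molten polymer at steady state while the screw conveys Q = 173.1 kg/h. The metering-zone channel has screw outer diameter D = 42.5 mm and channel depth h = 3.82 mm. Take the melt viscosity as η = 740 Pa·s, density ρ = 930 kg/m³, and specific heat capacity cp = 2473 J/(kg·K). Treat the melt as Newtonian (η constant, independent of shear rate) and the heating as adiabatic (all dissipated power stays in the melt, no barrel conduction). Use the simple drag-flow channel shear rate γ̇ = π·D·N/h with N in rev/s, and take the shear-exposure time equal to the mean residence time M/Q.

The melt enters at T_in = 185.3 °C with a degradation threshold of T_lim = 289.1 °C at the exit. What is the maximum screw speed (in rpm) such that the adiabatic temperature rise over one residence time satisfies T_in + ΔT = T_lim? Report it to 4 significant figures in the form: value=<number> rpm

value=73.72 rpm

Q_s = Q / 3600 = 173.1 / 3600 = 0.0480833 kg/s
t_res = M / Q_s = 8.41 ÷ 0.0480833 = 174.905 s
Convert to metres: D = 0.0425 m, h = 0.00382 m
ΔT_a = T_lim − T_in = 289.1 − 185.3 = 103.8 K
γ̇_max² = ΔT_a·ρ·cp / (η·t_res) = [103.8 × 930 × 2473] / [740 × 174.905] = 1844.47 s⁻²
γ̇_max = sqrt(1844.47) = 42.9473 s⁻¹
N_max = γ̇_max·h / (π·D) = 42.9473 · 0.00382 / (π · 0.0425) = 1.22874 rev/s = 73.7244 rpm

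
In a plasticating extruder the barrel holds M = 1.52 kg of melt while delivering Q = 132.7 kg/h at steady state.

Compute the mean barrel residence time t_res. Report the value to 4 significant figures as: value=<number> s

value=41.24 s

Q_s = Q / 3600 = 132.7 / 3600 = 0.0368611 kg/s
t_res = M / Q_s = 1.52 / 0.0368611 = 41.2359 s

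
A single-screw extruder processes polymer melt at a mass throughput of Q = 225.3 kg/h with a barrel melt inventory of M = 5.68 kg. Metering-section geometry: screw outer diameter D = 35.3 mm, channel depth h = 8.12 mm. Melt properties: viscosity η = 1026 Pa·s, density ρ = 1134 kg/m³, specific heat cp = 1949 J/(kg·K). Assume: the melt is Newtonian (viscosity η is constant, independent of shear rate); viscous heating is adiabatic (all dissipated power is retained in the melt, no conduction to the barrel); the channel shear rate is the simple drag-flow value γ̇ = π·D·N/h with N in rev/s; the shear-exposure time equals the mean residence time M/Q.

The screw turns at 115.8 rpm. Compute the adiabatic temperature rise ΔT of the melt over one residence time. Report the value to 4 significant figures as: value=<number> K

value=29.27 K

Throughput in SI: Q_s = 225.3 kg/h ÷ 3600 s/h = 0.0625833 kg/s
t_res = M / Q_s = 5.68 ÷ 0.0625833 = 90.759 s
D = 35.3 mm = 0.0353 m;  h = 8.12 mm = 0.00812 m;  N = 115.8 rpm / 60 = 1.93 rev/s
Shear rate: γ̇ = πDN/h = π·0.0353·1.93/0.00812 = 26.3588 s⁻¹
Adiabatic rise: ΔT = η γ̇² t_res / (ρ cp) = 1026·(26.3588)²·90.759 / (1134·1949) = 29.2728 K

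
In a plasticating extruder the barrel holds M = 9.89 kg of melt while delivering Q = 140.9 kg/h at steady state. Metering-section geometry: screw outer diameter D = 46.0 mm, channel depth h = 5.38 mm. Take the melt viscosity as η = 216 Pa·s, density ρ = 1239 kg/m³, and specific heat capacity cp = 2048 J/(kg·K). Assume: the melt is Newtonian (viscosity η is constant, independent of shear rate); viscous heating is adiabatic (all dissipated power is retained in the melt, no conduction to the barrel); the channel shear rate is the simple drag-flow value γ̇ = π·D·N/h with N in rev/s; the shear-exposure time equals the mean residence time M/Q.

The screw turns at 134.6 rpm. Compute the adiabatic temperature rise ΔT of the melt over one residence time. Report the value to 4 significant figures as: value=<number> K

Convert throughput: Q = 140.9 kg/h = 140.9/3600 = 0.0391389 kg/s
Mean residence time: t_res = M/Q_s = 9.89 kg / 0.0391389 kg/s = 252.69 s
Geometry in metres: D = 46.0 mm → 0.046 m, h = 5.38 mm → 0.00538 m; screw speed N = 134.6 rpm = 2.24333 rev/s
γ̇ = π D N / h = (π)(0.046)(2.24333) / 0.00538 = 60.2586 s⁻¹
ΔT = η·γ̇²·t_res/(ρ·cp) = [216 × 60.2586² × 252.69] / [1239 × 2048] = 78.105 K

value=78.10 K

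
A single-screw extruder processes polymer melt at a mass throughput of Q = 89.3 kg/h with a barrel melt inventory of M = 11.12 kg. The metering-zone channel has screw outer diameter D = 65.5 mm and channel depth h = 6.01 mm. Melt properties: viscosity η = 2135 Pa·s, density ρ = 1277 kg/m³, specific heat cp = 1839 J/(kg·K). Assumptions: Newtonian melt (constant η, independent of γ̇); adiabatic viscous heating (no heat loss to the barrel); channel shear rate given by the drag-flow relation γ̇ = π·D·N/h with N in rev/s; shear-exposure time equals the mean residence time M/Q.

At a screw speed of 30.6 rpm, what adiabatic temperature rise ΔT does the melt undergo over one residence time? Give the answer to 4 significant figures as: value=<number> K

value=124.3 K

Q_s = Q / 3600 = 89.3 / 3600 = 0.0248056 kg/s
Mean residence time: t_res = M/Q_s = 11.12 kg / 0.0248056 kg/s = 448.287 s
Convert to SI: D = 0.0655 m, h = 0.00601 m, N = 30.6/60 = 0.51 rev/s
γ̇ = π D N / h = (π)(0.0655)(0.51) / 0.00601 = 17.4617 s⁻¹
ΔT = η·γ̇²·t_res / (ρ·cp) = 2135 · (17.4617)² · 448.287 / (1277 · 1839) = 124.267 K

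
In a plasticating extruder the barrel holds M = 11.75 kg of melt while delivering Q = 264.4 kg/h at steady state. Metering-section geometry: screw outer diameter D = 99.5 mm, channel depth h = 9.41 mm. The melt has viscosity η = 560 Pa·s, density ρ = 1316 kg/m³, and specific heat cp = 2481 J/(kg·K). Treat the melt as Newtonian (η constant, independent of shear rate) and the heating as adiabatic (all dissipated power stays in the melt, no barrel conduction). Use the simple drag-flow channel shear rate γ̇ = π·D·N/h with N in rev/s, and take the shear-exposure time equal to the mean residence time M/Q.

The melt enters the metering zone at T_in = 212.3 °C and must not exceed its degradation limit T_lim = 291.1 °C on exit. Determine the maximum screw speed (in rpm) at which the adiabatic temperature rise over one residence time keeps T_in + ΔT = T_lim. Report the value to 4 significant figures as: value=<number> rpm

value=96.79 rpm

Convert throughput: Q = 264.4 kg/h = 264.4/3600 = 0.0734444 kg/s
Mean residence time: t_res = M/Q_s = 11.75 kg / 0.0734444 kg/s = 159.985 s
Convert to metres: D = 0.0995 m, h = 0.00941 m
ΔT_a = T_lim − T_in = 291.1 − 212.3 = 78.8 K
Invert ΔT = ηγ̇²t_res/(ρcp) for γ̇: γ̇_max² = ΔT_a ρ cp / (η t_res) = 78.8·1316·2481 / (560·159.985) = 2871.72 s⁻²
Take the square root: γ̇_max = √(2871.72) = 53.5884 s⁻¹
N_max = γ̇_max h / (πD) = 53.5884·0.00941/(π·0.0995) = 1.6132 rev/s → ×60 = 96.7919 rpm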